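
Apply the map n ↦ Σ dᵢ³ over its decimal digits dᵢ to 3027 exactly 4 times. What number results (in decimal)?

3027 → 3³ + 0³ + 2³ + 7³ = 378
378 → 3³ + 7³ + 8³ = 882
882 → 8³ + 8³ + 2³ = 1032
1032 → 1³ + 0³ + 3³ + 2³ = 36

36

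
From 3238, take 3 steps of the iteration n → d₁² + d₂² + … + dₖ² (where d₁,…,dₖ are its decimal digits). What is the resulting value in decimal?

3238 → 3² + 2² + 3² + 8² = 9 + 4 + 9 + 64 = 86
86 → 8² + 6² = 64 + 36 = 100
100 → 1² + 0² + 0² = 1 + 0 + 0 = 1

1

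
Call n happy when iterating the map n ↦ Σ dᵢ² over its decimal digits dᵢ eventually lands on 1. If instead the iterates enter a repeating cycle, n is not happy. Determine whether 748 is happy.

748 → 7² + 4² + 8² = 49 + 16 + 64 = 129
129 → 1² + 2² + 9² = 1 + 4 + 81 = 86
86 → 8² + 6² = 64 + 36 = 100
100 → 1² + 0² + 0² = 1 + 0 + 0 = 1  — reached 1.

happy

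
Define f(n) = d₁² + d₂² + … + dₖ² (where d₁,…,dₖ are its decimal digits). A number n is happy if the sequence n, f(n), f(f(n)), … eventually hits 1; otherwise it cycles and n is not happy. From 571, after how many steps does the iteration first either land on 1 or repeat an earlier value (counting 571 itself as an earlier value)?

13

571 → 5² + 7² + 1² = 25 + 49 + 1 = 75
75 → 7² + 5² = 49 + 25 = 74
74 → 7² + 4² = 49 + 16 = 65
65 → 6² + 5² = 36 + 25 = 61
61 → 6² + 1² = 36 + 1 = 37
37 → 3² + 7² = 9 + 49 = 58
58 → 5² + 8² = 25 + 64 = 89
89 → 8² + 9² = 64 + 81 = 145
145 → 1² + 4² + 5² = 1 + 16 + 25 = 42
42 → 4² + 2² = 16 + 4 = 20
20 → 2² + 0² = 4 + 0 = 4
4 → 4² = 16
16 → 1² + 6² = 1 + 36 = 37  — 37 repeats.
That took 13 steps.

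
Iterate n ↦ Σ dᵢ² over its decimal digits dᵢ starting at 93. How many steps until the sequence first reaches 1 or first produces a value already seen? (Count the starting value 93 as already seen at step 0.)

13

93 → 90
90 → 81
81 → 65
65 → 61
61 → 37
37 → 58
58 → 89
89 → 145
145 → 42
42 → 20
20 → 4
4 → 16
16 → 37  — 37 repeats.
That took 13 steps.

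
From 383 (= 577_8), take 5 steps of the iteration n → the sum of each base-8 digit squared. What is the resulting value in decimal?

383 = (5,7,7)_8 → 5² + 7² + 7² = 25 + 49 + 49 = 123
123 = (1,7,3)_8 → 1² + 7² + 3² = 1 + 49 + 9 = 59
59 = (7,3)_8 → 7² + 3² = 49 + 9 = 58
58 = (7,2)_8 → 7² + 2² = 49 + 4 = 53
53 = (6,5)_8 → 6² + 5² = 36 + 25 = 61

61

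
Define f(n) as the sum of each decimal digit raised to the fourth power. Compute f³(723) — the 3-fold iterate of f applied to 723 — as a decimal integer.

723 → 7⁴ + 2⁴ + 3⁴ = 2401 + 16 + 81 = 2498
2498 → 2⁴ + 4⁴ + 9⁴ + 8⁴ = 16 + 256 + 6561 + 4096 = 10929
10929 → 1⁴ + 0⁴ + 9⁴ + 2⁴ + 9⁴ = 1 + 0 + 6561 + 16 + 6561 = 13139

13139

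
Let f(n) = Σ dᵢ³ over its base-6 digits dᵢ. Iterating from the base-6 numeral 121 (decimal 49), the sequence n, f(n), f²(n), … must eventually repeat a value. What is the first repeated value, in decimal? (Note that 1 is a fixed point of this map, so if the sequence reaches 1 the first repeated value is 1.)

49 = (1,2,1)_6 → 1³ + 2³ + 1³ = 10
10 = (1,4)_6 → 1³ + 4³ = 65
65 = (1,4,5)_6 → 1³ + 4³ + 5³ = 190
190 = (5,1,4)_6 → 5³ + 1³ + 4³ = 190  — 190 already appeared earlier.

190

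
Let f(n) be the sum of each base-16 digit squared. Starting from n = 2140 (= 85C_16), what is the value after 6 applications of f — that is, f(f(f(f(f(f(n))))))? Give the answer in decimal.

2140 = (8,5,12)_16 → 8² + 5² + 12² = 233
233 = (14,9)_16 → 14² + 9² = 277
277 = (1,1,5)_16 → 1² + 1² + 5² = 27
27 = (1,11)_16 → 1² + 11² = 122
122 = (7,10)_16 → 7² + 10² = 149
149 = (9,5)_16 → 9² + 5² = 106

106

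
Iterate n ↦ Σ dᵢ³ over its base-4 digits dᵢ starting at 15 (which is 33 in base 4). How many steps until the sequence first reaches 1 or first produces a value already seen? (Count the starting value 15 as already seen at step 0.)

15 = (3,3)_4 → 3³ + 3³ = 27 + 27 = 54
54 = (3,1,2)_4 → 3³ + 1³ + 2³ = 27 + 1 + 8 = 36
36 = (2,1,0)_4 → 2³ + 1³ + 0³ = 8 + 1 + 0 = 9
9 = (2,1)_4 → 2³ + 1³ = 8 + 1 = 9  — 9 repeats.
That took 4 steps.

4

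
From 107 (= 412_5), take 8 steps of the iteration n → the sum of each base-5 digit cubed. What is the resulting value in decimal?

35

107 = (4,1,2)_5 → 4³ + 1³ + 2³ = 64 + 1 + 8 = 73
73 = (2,4,3)_5 → 2³ + 4³ + 3³ = 8 + 64 + 27 = 99
99 = (3,4,4)_5 → 3³ + 4³ + 4³ = 27 + 64 + 64 = 155
155 = (1,1,1,0)_5 → 1³ + 1³ + 1³ + 0³ = 1 + 1 + 1 + 0 = 3
3 = (3)_5 → 3³ = 27
27 = (1,0,2)_5 → 1³ + 0³ + 2³ = 1 + 0 + 8 = 9
9 = (1,4)_5 → 1³ + 4³ = 1 + 64 = 65
65 = (2,3,0)_5 → 2³ + 3³ + 0³ = 8 + 27 + 0 = 35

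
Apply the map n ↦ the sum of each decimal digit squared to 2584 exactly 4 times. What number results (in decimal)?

2584 → 2² + 5² + 8² + 4² = 109
109 → 1² + 0² + 9² = 82
82 → 8² + 2² = 68
68 → 6² + 8² = 100

100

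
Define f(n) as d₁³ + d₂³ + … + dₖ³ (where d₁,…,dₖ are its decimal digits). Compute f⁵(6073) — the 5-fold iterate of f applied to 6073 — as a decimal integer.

6073 → 6³ + 0³ + 7³ + 3³ = 586
586 → 5³ + 8³ + 6³ = 853
853 → 8³ + 5³ + 3³ = 664
664 → 6³ + 6³ + 4³ = 496
496 → 4³ + 9³ + 6³ = 1009

1009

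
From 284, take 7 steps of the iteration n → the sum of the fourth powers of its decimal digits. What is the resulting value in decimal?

4338

284 → 4368
4368 → 5729
5729 → 9603
9603 → 7938
7938 → 13139
13139 → 6725
6725 → 4338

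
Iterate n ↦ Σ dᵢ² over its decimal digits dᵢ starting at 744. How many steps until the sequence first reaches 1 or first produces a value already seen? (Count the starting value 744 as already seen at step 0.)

12

744 → 81
81 → 65
65 → 61
61 → 37
37 → 58
58 → 89
89 → 145
145 → 42
42 → 20
20 → 4
4 → 16
16 → 37  — 37 repeats.
That took 12 steps.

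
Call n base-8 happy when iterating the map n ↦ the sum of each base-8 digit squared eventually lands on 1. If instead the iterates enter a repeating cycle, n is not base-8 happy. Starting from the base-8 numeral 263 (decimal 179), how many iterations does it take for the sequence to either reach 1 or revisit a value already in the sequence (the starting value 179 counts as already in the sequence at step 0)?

179 = (2,6,3)_8 → 2² + 6² + 3² = 49
49 = (6,1)_8 → 6² + 1² = 37
37 = (4,5)_8 → 4² + 5² = 41
41 = (5,1)_8 → 5² + 1² = 26
26 = (3,2)_8 → 3² + 2² = 13
13 = (1,5)_8 → 1² + 5² = 26  — 26 repeats.
That took 6 steps.

6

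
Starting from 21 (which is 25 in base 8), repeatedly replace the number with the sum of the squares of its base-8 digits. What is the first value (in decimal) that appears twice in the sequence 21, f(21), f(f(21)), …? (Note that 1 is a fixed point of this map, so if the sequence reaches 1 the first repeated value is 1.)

21 = (2,5)_8 → 2² + 5² = 29
29 = (3,5)_8 → 3² + 5² = 34
34 = (4,2)_8 → 4² + 2² = 20
20 = (2,4)_8 → 2² + 4² = 20  — 20 already appeared earlier.

20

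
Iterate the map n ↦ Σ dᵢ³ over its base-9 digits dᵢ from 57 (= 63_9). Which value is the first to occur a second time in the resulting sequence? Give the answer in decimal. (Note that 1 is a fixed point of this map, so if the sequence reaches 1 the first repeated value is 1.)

57 = (6,3)_9 → 6³ + 3³ = 243
243 = (3,0,0)_9 → 3³ + 0³ + 0³ = 27
27 = (3,0)_9 → 3³ + 0³ = 27  — 27 already appeared earlier.

27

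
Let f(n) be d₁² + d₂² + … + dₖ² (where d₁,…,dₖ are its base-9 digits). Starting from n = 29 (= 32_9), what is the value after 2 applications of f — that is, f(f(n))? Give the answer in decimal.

17

29 = (3,2)_9 → 3² + 2² = 13
13 = (1,4)_9 → 1² + 4² = 17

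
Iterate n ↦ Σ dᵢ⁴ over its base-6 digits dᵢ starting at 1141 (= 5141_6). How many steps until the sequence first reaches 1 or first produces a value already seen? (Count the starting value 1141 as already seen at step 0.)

1141 = (5,1,4,1)_6 → 5⁴ + 1⁴ + 4⁴ + 1⁴ = 883
883 = (4,0,3,1)_6 → 4⁴ + 0⁴ + 3⁴ + 1⁴ = 338
338 = (1,3,2,2)_6 → 1⁴ + 3⁴ + 2⁴ + 2⁴ = 114
114 = (3,1,0)_6 → 3⁴ + 1⁴ + 0⁴ = 82
82 = (2,1,4)_6 → 2⁴ + 1⁴ + 4⁴ = 273
273 = (1,1,3,3)_6 → 1⁴ + 1⁴ + 3⁴ + 3⁴ = 164
164 = (4,3,2)_6 → 4⁴ + 3⁴ + 2⁴ = 353
353 = (1,3,4,5)_6 → 1⁴ + 3⁴ + 4⁴ + 5⁴ = 963
963 = (4,2,4,3)_6 → 4⁴ + 2⁴ + 4⁴ + 3⁴ = 609
609 = (2,4,5,3)_6 → 2⁴ + 4⁴ + 5⁴ + 3⁴ = 978
978 = (4,3,1,0)_6 → 4⁴ + 3⁴ + 1⁴ + 0⁴ = 338  — 338 repeats.
That took 11 steps.

11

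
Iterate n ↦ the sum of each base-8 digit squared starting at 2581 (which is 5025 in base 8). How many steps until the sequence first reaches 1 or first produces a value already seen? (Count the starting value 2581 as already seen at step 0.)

2581 = (5,0,2,5)_8 → 5² + 0² + 2² + 5² = 25 + 0 + 4 + 25 = 54
54 = (6,6)_8 → 6² + 6² = 36 + 36 = 72
72 = (1,1,0)_8 → 1² + 1² + 0² = 1 + 1 + 0 = 2
2 = (2)_8 → 2² = 4
4 = (4)_8 → 4² = 16
16 = (2,0)_8 → 2² + 0² = 4 + 0 = 4  — 4 repeats.
That took 6 steps.

6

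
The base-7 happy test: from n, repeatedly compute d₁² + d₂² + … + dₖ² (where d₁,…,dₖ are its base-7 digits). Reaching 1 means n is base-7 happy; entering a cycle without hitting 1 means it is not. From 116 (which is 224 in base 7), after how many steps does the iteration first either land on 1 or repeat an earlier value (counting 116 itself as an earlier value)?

10

116 = (2,2,4)_7 → 2² + 2² + 4² = 24
24 = (3,3)_7 → 3² + 3² = 18
18 = (2,4)_7 → 2² + 4² = 20
20 = (2,6)_7 → 2² + 6² = 40
40 = (5,5)_7 → 5² + 5² = 50
50 = (1,0,1)_7 → 1² + 0² + 1² = 2
2 = (2)_7 → 2² = 4
4 = (4)_7 → 4² = 16
16 = (2,2)_7 → 2² + 2² = 8
8 = (1,1)_7 → 1² + 1² = 2  — 2 repeats.
That took 10 steps.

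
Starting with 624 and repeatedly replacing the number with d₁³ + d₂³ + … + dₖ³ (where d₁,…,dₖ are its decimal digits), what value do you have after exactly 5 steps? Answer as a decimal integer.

624 → 288
288 → 1032
1032 → 36
36 → 243
243 → 99

99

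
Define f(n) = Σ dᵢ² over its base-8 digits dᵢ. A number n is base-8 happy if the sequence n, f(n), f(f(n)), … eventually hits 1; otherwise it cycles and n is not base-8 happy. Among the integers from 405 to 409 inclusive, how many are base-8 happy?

405: 405 → 65 → 2 → 4 → 16 → 4  (repeats 4)
406: 406 → 76 → 18 → 8 → 1  (reaches 1)
407: 407 → 89 → 11 → 10 → 5 → 25 → 10  (repeats 10)
408: 408 → 45 → 50 → 40 → 25 → 10 → 5 → 25  (repeats 25)
409: 409 → 46 → 61 → 74 → 6 → 36 → 32 → 16 → 4 → 16  (repeats 16)
base-8 happy: 406

1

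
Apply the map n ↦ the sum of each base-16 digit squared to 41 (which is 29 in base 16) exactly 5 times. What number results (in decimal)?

181

41 = (2,9)_16 → 2² + 9² = 85
85 = (5,5)_16 → 5² + 5² = 50
50 = (3,2)_16 → 3² + 2² = 13
13 = (13)_16 → 13² = 169
169 = (10,9)_16 → 10² + 9² = 181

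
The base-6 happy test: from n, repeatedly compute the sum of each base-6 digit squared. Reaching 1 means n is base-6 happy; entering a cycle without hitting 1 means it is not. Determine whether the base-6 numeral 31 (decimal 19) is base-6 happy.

not base-6 happy

19 = (3,1)_6 → 3² + 1² = 9 + 1 = 10
10 = (1,4)_6 → 1² + 4² = 1 + 16 = 17
17 = (2,5)_6 → 2² + 5² = 4 + 25 = 29
29 = (4,5)_6 → 4² + 5² = 16 + 25 = 41
41 = (1,0,5)_6 → 1² + 0² + 5² = 1 + 0 + 25 = 26
26 = (4,2)_6 → 4² + 2² = 16 + 4 = 20
20 = (3,2)_6 → 3² + 2² = 9 + 4 = 13
13 = (2,1)_6 → 2² + 1² = 4 + 1 = 5
5 = (5)_6 → 5² = 25
25 = (4,1)_6 → 4² + 1² = 16 + 1 = 17  — 17 already seen; the sequence cycles without reaching 1.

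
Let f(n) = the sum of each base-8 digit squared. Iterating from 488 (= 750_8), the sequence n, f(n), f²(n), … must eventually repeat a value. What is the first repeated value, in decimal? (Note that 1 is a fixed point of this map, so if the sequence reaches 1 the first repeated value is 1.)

488 = (7,5,0)_8 → 7² + 5² + 0² = 74
74 = (1,1,2)_8 → 1² + 1² + 2² = 6
6 = (6)_8 → 6² = 36
36 = (4,4)_8 → 4² + 4² = 32
32 = (4,0)_8 → 4² + 0² = 16
16 = (2,0)_8 → 2² + 0² = 4
4 = (4)_8 → 4² = 16  — 16 already appeared earlier.

16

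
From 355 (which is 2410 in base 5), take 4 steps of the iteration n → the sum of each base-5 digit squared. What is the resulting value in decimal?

13

355 = (2,4,1,0)_5 → 2² + 4² + 1² + 0² = 4 + 16 + 1 + 0 = 21
21 = (4,1)_5 → 4² + 1² = 16 + 1 = 17
17 = (3,2)_5 → 3² + 2² = 9 + 4 = 13
13 = (2,3)_5 → 2² + 3² = 4 + 9 = 13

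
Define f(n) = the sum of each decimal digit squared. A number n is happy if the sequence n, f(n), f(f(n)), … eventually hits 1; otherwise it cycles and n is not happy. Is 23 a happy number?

happy

23 → 2² + 3² = 4 + 9 = 13
13 → 1² + 3² = 1 + 9 = 10
10 → 1² + 0² = 1 + 0 = 1  — reached 1.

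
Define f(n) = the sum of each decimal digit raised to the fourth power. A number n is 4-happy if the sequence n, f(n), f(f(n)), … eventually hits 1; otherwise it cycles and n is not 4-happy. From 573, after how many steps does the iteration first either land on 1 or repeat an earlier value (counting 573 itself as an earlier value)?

10

573 → 5⁴ + 7⁴ + 3⁴ = 625 + 2401 + 81 = 3107
3107 → 3⁴ + 1⁴ + 0⁴ + 7⁴ = 81 + 1 + 0 + 2401 = 2483
2483 → 2⁴ + 4⁴ + 8⁴ + 3⁴ = 16 + 256 + 4096 + 81 = 4449
4449 → 4⁴ + 4⁴ + 4⁴ + 9⁴ = 256 + 256 + 256 + 6561 = 7329
7329 → 7⁴ + 3⁴ + 2⁴ + 9⁴ = 2401 + 81 + 16 + 6561 = 9059
9059 → 9⁴ + 0⁴ + 5⁴ + 9⁴ = 6561 + 0 + 625 + 6561 = 13747
13747 → 1⁴ + 3⁴ + 7⁴ + 4⁴ + 7⁴ = 1 + 81 + 2401 + 256 + 2401 = 5140
5140 → 5⁴ + 1⁴ + 4⁴ + 0⁴ = 625 + 1 + 256 + 0 = 882
882 → 8⁴ + 8⁴ + 2⁴ = 4096 + 4096 + 16 = 8208
8208 → 8⁴ + 2⁴ + 0⁴ + 8⁴ = 4096 + 16 + 0 + 4096 = 8208  — 8208 repeats.
That took 10 steps.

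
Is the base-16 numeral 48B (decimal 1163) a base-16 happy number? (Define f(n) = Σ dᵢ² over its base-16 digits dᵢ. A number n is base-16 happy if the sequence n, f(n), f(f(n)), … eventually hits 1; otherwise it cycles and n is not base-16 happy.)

1163 = (4,8,11)_16 → 4² + 8² + 11² = 201
201 = (12,9)_16 → 12² + 9² = 225
225 = (14,1)_16 → 14² + 1² = 197
197 = (12,5)_16 → 12² + 5² = 169
169 = (10,9)_16 → 10² + 9² = 181
181 = (11,5)_16 → 11² + 5² = 146
146 = (9,2)_16 → 9² + 2² = 85
85 = (5,5)_16 → 5² + 5² = 50
50 = (3,2)_16 → 3² + 2² = 13
13 = (13)_16 → 13² = 169  — 169 already seen; the sequence cycles without reaching 1.

not base-16 happy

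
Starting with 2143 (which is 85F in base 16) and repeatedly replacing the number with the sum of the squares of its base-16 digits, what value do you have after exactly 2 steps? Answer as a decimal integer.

110

2143 = (8,5,15)_16 → 8² + 5² + 15² = 314
314 = (1,3,10)_16 → 1² + 3² + 10² = 110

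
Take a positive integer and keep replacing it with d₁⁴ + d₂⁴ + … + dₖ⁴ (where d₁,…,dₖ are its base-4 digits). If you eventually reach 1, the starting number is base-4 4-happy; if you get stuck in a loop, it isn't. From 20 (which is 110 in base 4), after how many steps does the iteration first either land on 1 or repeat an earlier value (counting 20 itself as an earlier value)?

3

20 = (1,1,0)_4 → 1⁴ + 1⁴ + 0⁴ = 2
2 = (2)_4 → 2⁴ = 16
16 = (1,0,0)_4 → 1⁴ + 0⁴ + 0⁴ = 1  — reached 1.
That took 3 steps.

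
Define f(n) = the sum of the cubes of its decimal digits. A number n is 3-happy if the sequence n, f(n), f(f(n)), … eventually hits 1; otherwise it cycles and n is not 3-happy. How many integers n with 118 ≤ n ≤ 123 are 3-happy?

1

118: 118 → 514 → 190 → 730 → 370 → 370  — not 3-happy
119: 119 → 731 → 371 → 371  — not 3-happy
120: 120 → 9 → 729 → 1080 → 513 → 153 → 153  — not 3-happy
121: 121 → 10 → 1  — 3-happy
122: 122 → 17 → 344 → 155 → 251 → 134 → 92 → 737 → 713 → 371 → 371  — not 3-happy
123: 123 → 36 → 243 → 99 → 1458 → 702 → 351 → 153 → 153  — not 3-happy
3-happy: 121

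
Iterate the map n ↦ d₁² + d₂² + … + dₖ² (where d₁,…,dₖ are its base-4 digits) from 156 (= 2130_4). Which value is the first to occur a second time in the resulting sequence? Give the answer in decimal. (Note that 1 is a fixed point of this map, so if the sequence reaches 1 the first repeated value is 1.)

156 = (2,1,3,0)_4 → 2² + 1² + 3² + 0² = 14
14 = (3,2)_4 → 3² + 2² = 13
13 = (3,1)_4 → 3² + 1² = 10
10 = (2,2)_4 → 2² + 2² = 8
8 = (2,0)_4 → 2² + 0² = 4
4 = (1,0)_4 → 1² + 0² = 1  — reached the fixed point 1.
1 → 1, so 1 is the first repeated value.

1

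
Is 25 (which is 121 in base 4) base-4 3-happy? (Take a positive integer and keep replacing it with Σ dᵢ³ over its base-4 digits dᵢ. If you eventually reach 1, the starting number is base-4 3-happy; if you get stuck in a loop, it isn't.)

base-4 3-happy

25 = (1,2,1)_4 → 1³ + 2³ + 1³ = 10
10 = (2,2)_4 → 2³ + 2³ = 16
16 = (1,0,0)_4 → 1³ + 0³ + 0³ = 1  — reached 1.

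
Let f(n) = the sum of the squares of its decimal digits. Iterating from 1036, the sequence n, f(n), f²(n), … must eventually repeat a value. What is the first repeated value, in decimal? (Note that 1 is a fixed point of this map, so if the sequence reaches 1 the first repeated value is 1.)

89

1036 → 1² + 0² + 3² + 6² = 1 + 0 + 9 + 36 = 46
46 → 4² + 6² = 16 + 36 = 52
52 → 5² + 2² = 25 + 4 = 29
29 → 2² + 9² = 4 + 81 = 85
85 → 8² + 5² = 64 + 25 = 89
89 → 8² + 9² = 64 + 81 = 145
145 → 1² + 4² + 5² = 1 + 16 + 25 = 42
42 → 4² + 2² = 16 + 4 = 20
20 → 2² + 0² = 4 + 0 = 4
4 → 4² = 16
16 → 1² + 6² = 1 + 36 = 37
37 → 3² + 7² = 9 + 49 = 58
58 → 5² + 8² = 25 + 64 = 89  — 89 already appeared earlier.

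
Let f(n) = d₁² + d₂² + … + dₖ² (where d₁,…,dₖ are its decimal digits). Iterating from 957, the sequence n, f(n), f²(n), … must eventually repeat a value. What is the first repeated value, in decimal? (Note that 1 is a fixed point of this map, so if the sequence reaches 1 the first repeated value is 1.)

16

957 → 9² + 5² + 7² = 155
155 → 1² + 5² + 5² = 51
51 → 5² + 1² = 26
26 → 2² + 6² = 40
40 → 4² + 0² = 16
16 → 1² + 6² = 37
37 → 3² + 7² = 58
58 → 5² + 8² = 89
89 → 8² + 9² = 145
145 → 1² + 4² + 5² = 42
42 → 4² + 2² = 20
20 → 2² + 0² = 4
4 → 4² = 16  — 16 already appeared earlier.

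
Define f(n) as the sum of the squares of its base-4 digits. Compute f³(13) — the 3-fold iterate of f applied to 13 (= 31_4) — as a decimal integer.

4

13 = (3,1)_4 → 3² + 1² = 10
10 = (2,2)_4 → 2² + 2² = 8
8 = (2,0)_4 → 2² + 0² = 4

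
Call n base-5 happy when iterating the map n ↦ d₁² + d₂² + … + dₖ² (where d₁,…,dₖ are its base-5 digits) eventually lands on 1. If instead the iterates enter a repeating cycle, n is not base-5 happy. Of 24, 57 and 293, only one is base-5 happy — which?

24: 24 → 32 → 6 → 2 → 4 → 16 → 10 → 4  — repeats 4 (not base-5 happy)
57: 57 → 9 → 17 → 13 → 13  — repeats 13 (not base-5 happy)
293: 293 → 23 → 25 → 1  — reaches 1 (base-5 happy)

293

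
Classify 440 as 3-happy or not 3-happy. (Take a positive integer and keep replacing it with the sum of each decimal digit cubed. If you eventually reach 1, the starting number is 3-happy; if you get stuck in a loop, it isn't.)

not 3-happy

440 → 128
128 → 521
521 → 134
134 → 92
92 → 737
737 → 713
713 → 371
371 → 371  — 371 already seen; the sequence cycles without reaching 1.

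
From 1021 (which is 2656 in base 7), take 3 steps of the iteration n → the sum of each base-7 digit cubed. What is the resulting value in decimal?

1021 = (2,6,5,6)_7 → 2³ + 6³ + 5³ + 6³ = 8 + 216 + 125 + 216 = 565
565 = (1,4,3,5)_7 → 1³ + 4³ + 3³ + 5³ = 1 + 64 + 27 + 125 = 217
217 = (4,3,0)_7 → 4³ + 3³ + 0³ = 64 + 27 + 0 = 91

91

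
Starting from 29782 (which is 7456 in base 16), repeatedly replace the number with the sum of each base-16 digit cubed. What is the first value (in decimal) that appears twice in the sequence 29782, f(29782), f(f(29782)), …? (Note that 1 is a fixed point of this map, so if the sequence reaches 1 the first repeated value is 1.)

29782 = (7,4,5,6)_16 → 7³ + 4³ + 5³ + 6³ = 748
748 = (2,14,12)_16 → 2³ + 14³ + 12³ = 4480
4480 = (1,1,8,0)_16 → 1³ + 1³ + 8³ + 0³ = 514
514 = (2,0,2)_16 → 2³ + 0³ + 2³ = 16
16 = (1,0)_16 → 1³ + 0³ = 1  — reached the fixed point 1.
1 → 1, so 1 is the first repeated value.

1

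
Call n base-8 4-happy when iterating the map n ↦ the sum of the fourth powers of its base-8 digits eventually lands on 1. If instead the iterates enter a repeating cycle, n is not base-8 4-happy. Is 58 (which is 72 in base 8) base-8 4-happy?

base-8 4-happy

58 = (7,2)_8 → 7⁴ + 2⁴ = 2417
2417 = (4,5,6,1)_8 → 4⁴ + 5⁴ + 6⁴ + 1⁴ = 2178
2178 = (4,2,0,2)_8 → 4⁴ + 2⁴ + 0⁴ + 2⁴ = 288
288 = (4,4,0)_8 → 4⁴ + 4⁴ + 0⁴ = 512
512 = (1,0,0,0)_8 → 1⁴ + 0⁴ + 0⁴ + 0⁴ = 1  — reached 1.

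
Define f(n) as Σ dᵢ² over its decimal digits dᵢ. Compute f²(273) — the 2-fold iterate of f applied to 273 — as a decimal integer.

40

273 → 2² + 7² + 3² = 62
62 → 6² + 2² = 40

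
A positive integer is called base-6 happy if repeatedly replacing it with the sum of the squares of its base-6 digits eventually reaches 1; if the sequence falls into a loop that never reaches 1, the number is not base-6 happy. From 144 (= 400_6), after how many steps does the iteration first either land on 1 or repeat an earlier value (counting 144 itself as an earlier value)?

10

144 = (4,0,0)_6 → 4² + 0² + 0² = 16
16 = (2,4)_6 → 2² + 4² = 20
20 = (3,2)_6 → 3² + 2² = 13
13 = (2,1)_6 → 2² + 1² = 5
5 = (5)_6 → 5² = 25
25 = (4,1)_6 → 4² + 1² = 17
17 = (2,5)_6 → 2² + 5² = 29
29 = (4,5)_6 → 4² + 5² = 41
41 = (1,0,5)_6 → 1² + 0² + 5² = 26
26 = (4,2)_6 → 4² + 2² = 20  — 20 repeats.
That took 10 steps.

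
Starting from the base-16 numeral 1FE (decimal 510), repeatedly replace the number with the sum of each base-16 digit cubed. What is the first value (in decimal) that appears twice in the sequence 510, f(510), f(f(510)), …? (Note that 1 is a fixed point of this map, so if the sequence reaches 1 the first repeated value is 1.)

510 = (1,15,14)_16 → 6120
6120 = (1,7,14,8)_16 → 3600
3600 = (14,1,0)_16 → 2745
2745 = (10,11,9)_16 → 3060
3060 = (11,15,4)_16 → 4770
4770 = (1,2,10,2)_16 → 1017
1017 = (3,15,9)_16 → 4131
4131 = (1,0,2,3)_16 → 36
36 = (2,4)_16 → 72
72 = (4,8)_16 → 576
576 = (2,4,0)_16 → 72  — 72 already appeared earlier.

72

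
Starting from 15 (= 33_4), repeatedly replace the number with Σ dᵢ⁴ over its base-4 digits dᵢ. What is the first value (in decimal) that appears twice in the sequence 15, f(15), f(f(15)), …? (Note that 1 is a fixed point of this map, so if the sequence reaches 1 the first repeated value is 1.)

81

15 = (3,3)_4 → 3⁴ + 3⁴ = 162
162 = (2,2,0,2)_4 → 2⁴ + 2⁴ + 0⁴ + 2⁴ = 48
48 = (3,0,0)_4 → 3⁴ + 0⁴ + 0⁴ = 81
81 = (1,1,0,1)_4 → 1⁴ + 1⁴ + 0⁴ + 1⁴ = 3
3 = (3)_4 → 3⁴ = 81  — 81 already appeared earlier.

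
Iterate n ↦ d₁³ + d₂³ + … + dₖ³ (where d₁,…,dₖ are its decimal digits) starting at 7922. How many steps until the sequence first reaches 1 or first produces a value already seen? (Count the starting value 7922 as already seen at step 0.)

8

7922 → 7³ + 9³ + 2³ + 2³ = 343 + 729 + 8 + 8 = 1088
1088 → 1³ + 0³ + 8³ + 8³ = 1 + 0 + 512 + 512 = 1025
1025 → 1³ + 0³ + 2³ + 5³ = 1 + 0 + 8 + 125 = 134
134 → 1³ + 3³ + 4³ = 1 + 27 + 64 = 92
92 → 9³ + 2³ = 729 + 8 = 737
737 → 7³ + 3³ + 7³ = 343 + 27 + 343 = 713
713 → 7³ + 1³ + 3³ = 343 + 1 + 27 = 371
371 → 3³ + 7³ + 1³ = 27 + 343 + 1 = 371  — 371 repeats.
That took 8 steps.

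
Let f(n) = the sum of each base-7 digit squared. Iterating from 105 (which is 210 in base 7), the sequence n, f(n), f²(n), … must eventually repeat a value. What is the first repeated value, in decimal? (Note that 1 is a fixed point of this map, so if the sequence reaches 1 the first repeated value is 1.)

105 = (2,1,0)_7 → 2² + 1² + 0² = 4 + 1 + 0 = 5
5 = (5)_7 → 5² = 25
25 = (3,4)_7 → 3² + 4² = 9 + 16 = 25  — 25 already appeared earlier.

25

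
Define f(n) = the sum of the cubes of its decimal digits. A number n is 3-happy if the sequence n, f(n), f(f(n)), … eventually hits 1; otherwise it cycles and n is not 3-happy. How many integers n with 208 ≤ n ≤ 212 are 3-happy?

1

208: 208 → 520 → 133 → 55 → 250 → 133  — not 3-happy
209: 209 → 737 → 713 → 371 → 371  — not 3-happy
210: 210 → 9 → 729 → 1080 → 513 → 153 → 153  — not 3-happy
211: 211 → 10 → 1  — 3-happy
212: 212 → 17 → 344 → 155 → 251 → 134 → 92 → 737 → 713 → 371 → 371  — not 3-happy
3-happy: 211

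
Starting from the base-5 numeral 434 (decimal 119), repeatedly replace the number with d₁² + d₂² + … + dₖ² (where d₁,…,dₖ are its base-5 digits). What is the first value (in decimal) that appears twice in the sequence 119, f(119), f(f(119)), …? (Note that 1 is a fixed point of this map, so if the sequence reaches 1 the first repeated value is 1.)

1

119 = (4,3,4)_5 → 4² + 3² + 4² = 41
41 = (1,3,1)_5 → 1² + 3² + 1² = 11
11 = (2,1)_5 → 2² + 1² = 5
5 = (1,0)_5 → 1² + 0² = 1  — reached the fixed point 1.
1 → 1, so 1 is the first repeated value.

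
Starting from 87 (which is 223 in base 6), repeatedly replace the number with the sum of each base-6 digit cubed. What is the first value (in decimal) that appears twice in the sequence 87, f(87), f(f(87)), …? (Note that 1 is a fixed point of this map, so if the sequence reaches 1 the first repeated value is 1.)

87 = (2,2,3)_6 → 43
43 = (1,1,1)_6 → 3
3 = (3)_6 → 27
27 = (4,3)_6 → 91
91 = (2,3,1)_6 → 36
36 = (1,0,0)_6 → 1  — reached the fixed point 1.
1 → 1, so 1 is the first repeated value.

1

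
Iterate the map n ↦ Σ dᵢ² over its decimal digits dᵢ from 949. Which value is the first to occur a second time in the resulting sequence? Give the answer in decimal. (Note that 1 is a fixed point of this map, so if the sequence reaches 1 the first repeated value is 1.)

37

949 → 9² + 4² + 9² = 178
178 → 1² + 7² + 8² = 114
114 → 1² + 1² + 4² = 18
18 → 1² + 8² = 65
65 → 6² + 5² = 61
61 → 6² + 1² = 37
37 → 3² + 7² = 58
58 → 5² + 8² = 89
89 → 8² + 9² = 145
145 → 1² + 4² + 5² = 42
42 → 4² + 2² = 20
20 → 2² + 0² = 4
4 → 4² = 16
16 → 1² + 6² = 37  — 37 already appeared earlier.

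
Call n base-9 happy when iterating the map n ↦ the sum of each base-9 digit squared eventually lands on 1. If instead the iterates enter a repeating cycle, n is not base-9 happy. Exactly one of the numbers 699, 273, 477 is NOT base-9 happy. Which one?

699: 699 → 125 → 81 → 1  — reaches 1 (base-9 happy)
273: 273 → 27 → 9 → 1  — reaches 1 (base-9 happy)
477: 477 → 89 → 65 → 53 → 89  — repeats 89 (not base-9 happy)

477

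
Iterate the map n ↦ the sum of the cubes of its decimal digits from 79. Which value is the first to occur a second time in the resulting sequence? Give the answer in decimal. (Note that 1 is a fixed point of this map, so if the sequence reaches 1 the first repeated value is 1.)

352

79 → 7³ + 9³ = 1072
1072 → 1³ + 0³ + 7³ + 2³ = 352
352 → 3³ + 5³ + 2³ = 160
160 → 1³ + 6³ + 0³ = 217
217 → 2³ + 1³ + 7³ = 352  — 352 already appeared earlier.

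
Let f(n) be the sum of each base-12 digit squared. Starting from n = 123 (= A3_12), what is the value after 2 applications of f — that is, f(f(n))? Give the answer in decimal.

123 = (10,3)_12 → 109
109 = (9,1)_12 → 82

82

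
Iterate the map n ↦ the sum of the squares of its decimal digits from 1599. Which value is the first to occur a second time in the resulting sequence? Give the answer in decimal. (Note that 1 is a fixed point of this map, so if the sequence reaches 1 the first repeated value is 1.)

1

1599 → 1² + 5² + 9² + 9² = 1 + 25 + 81 + 81 = 188
188 → 1² + 8² + 8² = 1 + 64 + 64 = 129
129 → 1² + 2² + 9² = 1 + 4 + 81 = 86
86 → 8² + 6² = 64 + 36 = 100
100 → 1² + 0² + 0² = 1 + 0 + 0 = 1  — reached the fixed point 1.
1 → 1, so 1 is the first repeated value.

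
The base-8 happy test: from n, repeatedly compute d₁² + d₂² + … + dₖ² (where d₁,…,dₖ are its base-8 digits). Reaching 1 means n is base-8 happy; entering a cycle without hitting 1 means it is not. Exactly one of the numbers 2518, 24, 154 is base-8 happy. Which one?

2518

2518: 2518 → 105 → 27 → 18 → 8 → 1  — reaches 1 (base-8 happy)
24: 24 → 9 → 2 → 4 → 16 → 4  — repeats 4 (not base-8 happy)
154: 154 → 17 → 5 → 25 → 10 → 5  — repeats 5 (not base-8 happy)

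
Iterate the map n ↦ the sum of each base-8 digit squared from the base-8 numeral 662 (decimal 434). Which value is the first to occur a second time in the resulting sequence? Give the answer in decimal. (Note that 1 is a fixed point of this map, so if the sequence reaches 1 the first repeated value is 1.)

1

434 = (6,6,2)_8 → 6² + 6² + 2² = 36 + 36 + 4 = 76
76 = (1,1,4)_8 → 1² + 1² + 4² = 1 + 1 + 16 = 18
18 = (2,2)_8 → 2² + 2² = 4 + 4 = 8
8 = (1,0)_8 → 1² + 0² = 1 + 0 = 1  — reached the fixed point 1.
1 → 1, so 1 is the first repeated value.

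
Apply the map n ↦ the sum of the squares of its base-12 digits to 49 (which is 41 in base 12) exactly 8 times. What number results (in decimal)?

128

49 = (4,1)_12 → 4² + 1² = 17
17 = (1,5)_12 → 1² + 5² = 26
26 = (2,2)_12 → 2² + 2² = 8
8 = (8)_12 → 8² = 64
64 = (5,4)_12 → 5² + 4² = 41
41 = (3,5)_12 → 3² + 5² = 34
34 = (2,10)_12 → 2² + 10² = 104
104 = (8,8)_12 → 8² + 8² = 128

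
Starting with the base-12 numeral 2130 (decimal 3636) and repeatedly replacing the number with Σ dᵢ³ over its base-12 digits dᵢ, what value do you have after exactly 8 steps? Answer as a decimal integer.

593

3636 = (2,1,3,0)_12 → 2³ + 1³ + 3³ + 0³ = 36
36 = (3,0)_12 → 3³ + 0³ = 27
27 = (2,3)_12 → 2³ + 3³ = 35
35 = (2,11)_12 → 2³ + 11³ = 1339
1339 = (9,3,7)_12 → 9³ + 3³ + 7³ = 1099
1099 = (7,7,7)_12 → 7³ + 7³ + 7³ = 1029
1029 = (7,1,9)_12 → 7³ + 1³ + 9³ = 1073
1073 = (7,5,5)_12 → 7³ + 5³ + 5³ = 593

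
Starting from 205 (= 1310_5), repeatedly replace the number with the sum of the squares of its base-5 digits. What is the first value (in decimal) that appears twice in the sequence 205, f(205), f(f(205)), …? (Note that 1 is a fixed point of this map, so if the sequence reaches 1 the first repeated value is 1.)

205 = (1,3,1,0)_5 → 1² + 3² + 1² + 0² = 1 + 9 + 1 + 0 = 11
11 = (2,1)_5 → 2² + 1² = 4 + 1 = 5
5 = (1,0)_5 → 1² + 0² = 1 + 0 = 1  — reached the fixed point 1.
1 → 1, so 1 is the first repeated value.

1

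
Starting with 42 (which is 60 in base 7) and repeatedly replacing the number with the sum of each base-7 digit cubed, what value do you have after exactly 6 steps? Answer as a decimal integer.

42 = (6,0)_7 → 216
216 = (4,2,6)_7 → 288
288 = (5,6,1)_7 → 342
342 = (6,6,6)_7 → 648
648 = (1,6,1,4)_7 → 282
282 = (5,5,2)_7 → 258

258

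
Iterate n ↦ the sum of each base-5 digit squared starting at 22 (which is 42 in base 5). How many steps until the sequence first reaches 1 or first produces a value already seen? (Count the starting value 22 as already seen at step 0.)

22 = (4,2)_5 → 4² + 2² = 20
20 = (4,0)_5 → 4² + 0² = 16
16 = (3,1)_5 → 3² + 1² = 10
10 = (2,0)_5 → 2² + 0² = 4
4 = (4)_5 → 4² = 16  — 16 repeats.
That took 5 steps.

5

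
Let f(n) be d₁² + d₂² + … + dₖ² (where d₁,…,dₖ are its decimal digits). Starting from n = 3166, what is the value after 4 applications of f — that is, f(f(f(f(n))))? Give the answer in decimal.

3166 → 82
82 → 68
68 → 100
100 → 1

1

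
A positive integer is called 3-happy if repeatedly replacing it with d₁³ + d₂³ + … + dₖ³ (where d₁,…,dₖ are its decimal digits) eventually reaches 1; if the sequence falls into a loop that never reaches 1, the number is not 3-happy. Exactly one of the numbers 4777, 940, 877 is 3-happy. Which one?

4777: 4777 → 1093 → 757 → 811 → 514 → 190 → 730 → 370 → 370  — repeats 370 (not 3-happy)
940: 940 → 793 → 1099 → 1459 → 919 → 1459  — repeats 1459 (not 3-happy)
877: 877 → 1198 → 1243 → 100 → 1  — reaches 1 (3-happy)

877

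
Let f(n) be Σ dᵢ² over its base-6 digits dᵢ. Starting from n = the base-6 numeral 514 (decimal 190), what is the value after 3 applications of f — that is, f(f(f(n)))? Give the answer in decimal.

4

190 = (5,1,4)_6 → 5² + 1² + 4² = 25 + 1 + 16 = 42
42 = (1,1,0)_6 → 1² + 1² + 0² = 1 + 1 + 0 = 2
2 = (2)_6 → 2² = 4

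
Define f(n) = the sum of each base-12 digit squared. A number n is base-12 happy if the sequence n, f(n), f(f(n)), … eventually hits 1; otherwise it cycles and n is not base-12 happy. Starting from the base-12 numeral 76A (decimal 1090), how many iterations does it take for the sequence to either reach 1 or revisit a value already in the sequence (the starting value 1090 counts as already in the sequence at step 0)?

4

1090 = (7,6,10)_12 → 7² + 6² + 10² = 49 + 36 + 100 = 185
185 = (1,3,5)_12 → 1² + 3² + 5² = 1 + 9 + 25 = 35
35 = (2,11)_12 → 2² + 11² = 4 + 121 = 125
125 = (10,5)_12 → 10² + 5² = 100 + 25 = 125  — 125 repeats.
That took 4 steps.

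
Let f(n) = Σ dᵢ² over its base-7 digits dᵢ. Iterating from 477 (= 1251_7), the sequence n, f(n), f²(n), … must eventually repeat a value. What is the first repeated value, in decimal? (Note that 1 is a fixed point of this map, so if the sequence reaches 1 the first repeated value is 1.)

25

477 = (1,2,5,1)_7 → 1² + 2² + 5² + 1² = 31
31 = (4,3)_7 → 4² + 3² = 25
25 = (3,4)_7 → 3² + 4² = 25  — 25 already appeared earlier.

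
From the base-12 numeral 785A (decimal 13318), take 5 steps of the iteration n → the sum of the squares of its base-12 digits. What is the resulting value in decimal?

100

13318 = (7,8,5,10)_12 → 7² + 8² + 5² + 10² = 238
238 = (1,7,10)_12 → 1² + 7² + 10² = 150
150 = (1,0,6)_12 → 1² + 0² + 6² = 37
37 = (3,1)_12 → 3² + 1² = 10
10 = (10)_12 → 10² = 100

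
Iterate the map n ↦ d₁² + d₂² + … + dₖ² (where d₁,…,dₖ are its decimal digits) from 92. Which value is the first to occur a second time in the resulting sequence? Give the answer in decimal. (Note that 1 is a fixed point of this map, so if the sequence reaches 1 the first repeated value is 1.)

92 → 9² + 2² = 85
85 → 8² + 5² = 89
89 → 8² + 9² = 145
145 → 1² + 4² + 5² = 42
42 → 4² + 2² = 20
20 → 2² + 0² = 4
4 → 4² = 16
16 → 1² + 6² = 37
37 → 3² + 7² = 58
58 → 5² + 8² = 89  — 89 already appeared earlier.

89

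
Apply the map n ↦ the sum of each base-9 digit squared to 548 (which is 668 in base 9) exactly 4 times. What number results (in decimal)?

8

548 = (6,6,8)_9 → 136
136 = (1,6,1)_9 → 38
38 = (4,2)_9 → 20
20 = (2,2)_9 → 8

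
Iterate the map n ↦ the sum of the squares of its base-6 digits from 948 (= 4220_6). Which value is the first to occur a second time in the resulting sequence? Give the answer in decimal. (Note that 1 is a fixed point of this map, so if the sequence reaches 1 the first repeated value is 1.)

948 = (4,2,2,0)_6 → 4² + 2² + 2² + 0² = 24
24 = (4,0)_6 → 4² + 0² = 16
16 = (2,4)_6 → 2² + 4² = 20
20 = (3,2)_6 → 3² + 2² = 13
13 = (2,1)_6 → 2² + 1² = 5
5 = (5)_6 → 5² = 25
25 = (4,1)_6 → 4² + 1² = 17
17 = (2,5)_6 → 2² + 5² = 29
29 = (4,5)_6 → 4² + 5² = 41
41 = (1,0,5)_6 → 1² + 0² + 5² = 26
26 = (4,2)_6 → 4² + 2² = 20  — 20 already appeared earlier.

20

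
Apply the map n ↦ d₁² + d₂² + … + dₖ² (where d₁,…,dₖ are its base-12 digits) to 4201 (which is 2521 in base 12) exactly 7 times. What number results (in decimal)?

26

4201 = (2,5,2,1)_12 → 2² + 5² + 2² + 1² = 34
34 = (2,10)_12 → 2² + 10² = 104
104 = (8,8)_12 → 8² + 8² = 128
128 = (10,8)_12 → 10² + 8² = 164
164 = (1,1,8)_12 → 1² + 1² + 8² = 66
66 = (5,6)_12 → 5² + 6² = 61
61 = (5,1)_12 → 5² + 1² = 26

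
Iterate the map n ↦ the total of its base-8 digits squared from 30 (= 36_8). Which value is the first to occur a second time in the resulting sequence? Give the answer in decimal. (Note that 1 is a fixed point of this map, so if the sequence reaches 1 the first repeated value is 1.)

25

30 = (3,6)_8 → 3² + 6² = 45
45 = (5,5)_8 → 5² + 5² = 50
50 = (6,2)_8 → 6² + 2² = 40
40 = (5,0)_8 → 5² + 0² = 25
25 = (3,1)_8 → 3² + 1² = 10
10 = (1,2)_8 → 1² + 2² = 5
5 = (5)_8 → 5² = 25  — 25 already appeared earlier.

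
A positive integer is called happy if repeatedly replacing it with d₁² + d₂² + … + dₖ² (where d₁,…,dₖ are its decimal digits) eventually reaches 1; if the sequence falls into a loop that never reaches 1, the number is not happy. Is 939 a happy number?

not happy

939 → 9² + 3² + 9² = 171
171 → 1² + 7² + 1² = 51
51 → 5² + 1² = 26
26 → 2² + 6² = 40
40 → 4² + 0² = 16
16 → 1² + 6² = 37
37 → 3² + 7² = 58
58 → 5² + 8² = 89
89 → 8² + 9² = 145
145 → 1² + 4² + 5² = 42
42 → 4² + 2² = 20
20 → 2² + 0² = 4
4 → 4² = 16  — 16 already seen; the sequence cycles without reaching 1.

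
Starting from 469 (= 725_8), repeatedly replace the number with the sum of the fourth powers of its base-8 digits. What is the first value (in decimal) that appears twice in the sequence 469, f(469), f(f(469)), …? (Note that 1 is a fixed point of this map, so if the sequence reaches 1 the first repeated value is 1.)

257

469 = (7,2,5)_8 → 7⁴ + 2⁴ + 5⁴ = 2401 + 16 + 625 = 3042
3042 = (5,7,4,2)_8 → 5⁴ + 7⁴ + 4⁴ + 2⁴ = 625 + 2401 + 256 + 16 = 3298
3298 = (6,3,4,2)_8 → 6⁴ + 3⁴ + 4⁴ + 2⁴ = 1296 + 81 + 256 + 16 = 1649
1649 = (3,1,6,1)_8 → 3⁴ + 1⁴ + 6⁴ + 1⁴ = 81 + 1 + 1296 + 1 = 1379
1379 = (2,5,4,3)_8 → 2⁴ + 5⁴ + 4⁴ + 3⁴ = 16 + 625 + 256 + 81 = 978
978 = (1,7,2,2)_8 → 1⁴ + 7⁴ + 2⁴ + 2⁴ = 1 + 2401 + 16 + 16 = 2434
2434 = (4,6,0,2)_8 → 4⁴ + 6⁴ + 0⁴ + 2⁴ = 256 + 1296 + 0 + 16 = 1568
1568 = (3,0,4,0)_8 → 3⁴ + 0⁴ + 4⁴ + 0⁴ = 81 + 0 + 256 + 0 = 337
337 = (5,2,1)_8 → 5⁴ + 2⁴ + 1⁴ = 625 + 16 + 1 = 642
642 = (1,2,0,2)_8 → 1⁴ + 2⁴ + 0⁴ + 2⁴ = 1 + 16 + 0 + 16 = 33
33 = (4,1)_8 → 4⁴ + 1⁴ = 256 + 1 = 257
257 = (4,0,1)_8 → 4⁴ + 0⁴ + 1⁴ = 256 + 0 + 1 = 257  — 257 already appeared earlier.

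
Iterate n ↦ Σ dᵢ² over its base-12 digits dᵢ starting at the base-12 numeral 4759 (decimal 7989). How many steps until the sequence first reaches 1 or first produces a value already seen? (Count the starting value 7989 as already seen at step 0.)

5

7989 = (4,7,5,9)_12 → 4² + 7² + 5² + 9² = 16 + 49 + 25 + 81 = 171
171 = (1,2,3)_12 → 1² + 2² + 3² = 1 + 4 + 9 = 14
14 = (1,2)_12 → 1² + 2² = 1 + 4 = 5
5 = (5)_12 → 5² = 25
25 = (2,1)_12 → 2² + 1² = 4 + 1 = 5  — 5 repeats.
That took 5 steps.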